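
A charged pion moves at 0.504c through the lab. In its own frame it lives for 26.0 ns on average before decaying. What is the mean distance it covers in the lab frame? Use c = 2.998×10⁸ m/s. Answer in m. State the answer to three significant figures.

With β = 0.504, γ = 1/√(1 − 0.504²) = 1/√0.745984 = 1.1578.
Lab-frame lifetime: Δt = γτ = 1.1578 × 26.0 ns = 30.103 ns.
Distance: d = vΔt = 0.504 × 2.998×10⁸ m/s × 3.0103×10^-8 s = 4.55 m.

4.55 m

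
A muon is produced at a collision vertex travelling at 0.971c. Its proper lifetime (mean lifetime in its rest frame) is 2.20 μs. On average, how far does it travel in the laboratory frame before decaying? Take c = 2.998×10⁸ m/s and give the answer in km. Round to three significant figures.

2.68 km

With β = 0.971, γ = 1/√(1 − 0.971²) = 1/√0.057159 = 4.1827.
Lab-frame lifetime: Δt = γτ = 4.1827 × 2.20 μs = 9.2019 μs.
Distance: d = vΔt = 0.971 × 2.998×10⁸ m/s × 9.2019×10^-6 s = 2680 m = 2.68 km.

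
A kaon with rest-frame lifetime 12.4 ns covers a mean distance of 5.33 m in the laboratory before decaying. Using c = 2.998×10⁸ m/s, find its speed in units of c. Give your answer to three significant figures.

0.820c

Lab distance = (lab lifetime)·v = γτ·βc, so βγ = d/(cτ) = 5.330/(2.998×10⁸ × 1.240×10^-8) = 1.4338.
With βγ = 1.4338: γ² = 1 + (βγ)² = 3.05578, and β = (βγ)/γ = 1.4338/1.74808 = 0.820.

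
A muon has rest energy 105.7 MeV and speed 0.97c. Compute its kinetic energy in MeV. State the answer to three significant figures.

β² = 0.9409, so γ = 1/√0.0591 = 4.1135.
Kinetic energy: K = (γ − 1)mc² = (4.1135 − 1) × 105.7 MeV = 3.1135 × 105.7 = 329 MeV.

329 MeV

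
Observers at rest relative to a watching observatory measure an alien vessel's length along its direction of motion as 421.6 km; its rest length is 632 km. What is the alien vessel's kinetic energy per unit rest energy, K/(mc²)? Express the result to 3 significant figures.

0.499

From L = L₀/γ: γ = 632/421.6 = 1.49905.
Since K = (γ−1)mc², K/(mc²) = 1.49905 − 1 = 0.499.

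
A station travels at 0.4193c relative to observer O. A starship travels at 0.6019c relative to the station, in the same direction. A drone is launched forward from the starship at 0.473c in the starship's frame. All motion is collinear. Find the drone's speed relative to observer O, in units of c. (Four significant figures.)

0.9298c

First combine the drone and starship (S''→S'): u₁ = (0.473 + 0.6019)/(1 + 0.473×0.6019) = 1.0749/1.2846987 = 0.83669.
Then combine with the station (S'→S): u = (0.83669 + 0.4193)/(1 + 0.83669×0.4193) = 1.25599/1.350824117 = 0.9298.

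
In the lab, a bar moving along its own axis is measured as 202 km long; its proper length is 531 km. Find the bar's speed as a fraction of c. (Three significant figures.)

Length contraction gives γ = L₀/L = 531/202 = 2.6287.
β = √(1 − 1/γ²) = √0.855284 = 0.925.

0.925c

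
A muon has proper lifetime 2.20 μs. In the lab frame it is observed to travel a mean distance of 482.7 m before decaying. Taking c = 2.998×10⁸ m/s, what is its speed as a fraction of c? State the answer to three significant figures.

0.591c

d = βγcτ ⇒ βγ = d/(cτ) = 482.7 m / (659.56 m) = 0.73185.
β = (βγ)/√(1+(βγ)²) = 0.73185/√1.535604 = 0.591.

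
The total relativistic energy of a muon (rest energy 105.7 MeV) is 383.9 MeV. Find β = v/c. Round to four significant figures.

Total energy E = γmc² gives γ = 383.9/105.7 = 3.632.
Hence β = √(1 − 1/γ²) = √(1 − 0.0758068) = √0.9241932 = 0.9613.

0.9613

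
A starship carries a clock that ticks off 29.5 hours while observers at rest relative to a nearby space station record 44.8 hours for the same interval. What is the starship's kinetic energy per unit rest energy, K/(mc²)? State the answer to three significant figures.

γ = Δt/Δτ = 44.8/29.5 = 1.51864.
K/(mc²) = γ − 1 = 1.51864 − 1 = 0.519.

0.519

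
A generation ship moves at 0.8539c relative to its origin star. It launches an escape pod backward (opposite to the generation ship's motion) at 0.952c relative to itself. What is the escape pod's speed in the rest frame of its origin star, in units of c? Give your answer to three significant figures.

0.524c

In units of c, u = (u' + v)/(1 + u'v) with u' = −0.952 and v = 0.8539.
Numerator: −0.952 + 0.8539 = −0.0981. Denominator: 1 + (−0.952)(0.8539) = 0.1870872.
u = −0.0981/0.1870872 = −0.52435, so the speed is 0.524c.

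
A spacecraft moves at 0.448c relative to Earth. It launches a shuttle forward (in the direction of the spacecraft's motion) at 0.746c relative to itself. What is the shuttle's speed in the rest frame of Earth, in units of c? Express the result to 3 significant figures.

Relativistic velocity addition: u = (u' + v)/(1 + u'v/c²), with u' = 0.746c and v = 0.448c.
Numerator: 0.746 + 0.448 = 1.194. Denominator: 1 + (0.746)(0.448) = 1.334208.
u = 1.194/1.334208 = 0.89491, so the speed is 0.895c.

0.895c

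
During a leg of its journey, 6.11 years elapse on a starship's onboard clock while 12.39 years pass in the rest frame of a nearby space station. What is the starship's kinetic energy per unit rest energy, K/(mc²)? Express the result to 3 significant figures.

The time-dilation ratio gives γ = 12.39/6.11 = 2.02782.
K/(mc²) = γ − 1 = 2.02782 − 1 = 1.03.

1.03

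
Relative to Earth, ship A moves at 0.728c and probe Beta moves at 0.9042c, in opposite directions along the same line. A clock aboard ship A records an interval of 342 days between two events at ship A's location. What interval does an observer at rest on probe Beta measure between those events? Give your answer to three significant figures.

The velocity of ship A relative to probe Beta is (0.728 + 0.9042)c / (1 + 0.728×0.9042) = 0.98429c; relative speed 0.98429c.
γ for this relative speed: γ = 1/√(1 − 0.968827) = 5.6638.
The clock on ship A records proper time, so probe Beta measures Δt = γΔτ = 5.6638 × 342 = 1940 days.

1940 days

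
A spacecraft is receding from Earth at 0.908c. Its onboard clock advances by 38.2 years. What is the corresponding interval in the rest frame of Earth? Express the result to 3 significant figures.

91.2 years

With β = 0.908, γ = 1/√(1 − 0.908²) = 1/√0.175536 = 2.3868.
Time dilation: Δt = γ·Δτ = 2.3868 × 38.2 = 91.2 years.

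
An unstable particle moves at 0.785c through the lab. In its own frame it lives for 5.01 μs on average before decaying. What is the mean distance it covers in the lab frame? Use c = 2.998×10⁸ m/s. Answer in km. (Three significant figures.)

1.90 km

γ = 1/√(1 − β²) = 1/√(1 − 0.616225) = 1/√0.383775 = 1/0.619496 = 1.6142.
Lab-frame lifetime: Δt = γτ = 1.6142 × 5.01 μs = 8.0871 μs.
Distance: d = vΔt = 0.785 × 2.998×10⁸ m/s × 8.0871×10^-6 s = 1900 m = 1.90 km.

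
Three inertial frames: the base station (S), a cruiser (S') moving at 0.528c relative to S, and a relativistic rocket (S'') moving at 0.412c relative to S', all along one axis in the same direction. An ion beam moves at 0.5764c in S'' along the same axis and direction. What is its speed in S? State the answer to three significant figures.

0.933c

Compose velocities in two stages. Stage 1 (into S'): u₁ = (0.5764+0.412)/(1+0.5764×0.412) = 0.79872.
Stage 2 (into S): u = (0.79872+0.528)/(1+0.79872×0.528) = 0.93318, so the speed is 0.933c.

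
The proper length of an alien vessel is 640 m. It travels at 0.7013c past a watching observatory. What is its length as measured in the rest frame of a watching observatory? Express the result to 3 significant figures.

456 m

β² = 0.49182169, so γ = 1/√0.50817831 = 1.4028.
Length contraction: L = L₀/γ = 640/1.4028 = 456 m.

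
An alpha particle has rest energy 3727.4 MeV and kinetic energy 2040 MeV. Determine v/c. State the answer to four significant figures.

γ = 1 + K/(mc²) = 1 + 2040/3727.4 = 1.5473.
β = √(1 − 1/γ²) = √(1 − 0.417687) = √0.582313 = 0.7631.

0.7631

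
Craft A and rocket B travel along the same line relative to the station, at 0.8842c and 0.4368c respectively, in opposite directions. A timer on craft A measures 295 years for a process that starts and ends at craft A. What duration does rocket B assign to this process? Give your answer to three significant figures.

973 years

Transform craft A's velocity into rocket B's frame: (0.8842 + 0.4368)/(1 + 0.8842·0.4368) = 1.321/1.38621856, so the relative speed is 0.95295c.
γ for this relative speed: γ = 1/√(1 − 0.908114) = 3.2989.
Craft A's interval is proper; time dilation gives Δt_B = γΔτ = 3.2989 × 295 years = 973 years.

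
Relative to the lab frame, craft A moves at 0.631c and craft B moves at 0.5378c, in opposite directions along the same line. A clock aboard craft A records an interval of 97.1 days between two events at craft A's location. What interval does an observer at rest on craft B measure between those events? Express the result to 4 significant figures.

198.8 days

The velocity of craft A relative to craft B is (0.631 + 0.5378)c / (1 + 0.631×0.5378) = 0.87266c; relative speed 0.87266c.
γ for this relative speed: γ = 1/√(1 − 0.761535) = 2.0478.
Craft A's interval is proper; time dilation gives Δt_B = γΔτ = 2.0478 × 97.1 days = 198.8 days.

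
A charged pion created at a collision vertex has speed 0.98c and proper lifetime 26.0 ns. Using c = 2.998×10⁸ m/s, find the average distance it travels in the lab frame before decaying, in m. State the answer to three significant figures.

Lorentz factor: γ = (1 − 0.9604)^(−1/2) = 5.0252.
Lab-frame lifetime: Δt = γτ = 5.0252 × 26.0 ns = 130.66 ns.
Distance: d = vΔt = 0.98 × 2.998×10⁸ m/s × 1.3066×10^-7 s = 38.4 m.

38.4 m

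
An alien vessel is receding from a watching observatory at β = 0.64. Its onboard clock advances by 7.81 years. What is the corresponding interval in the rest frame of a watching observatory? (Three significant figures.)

10.2 years

With β = 0.64, γ = 1/√(1 − 0.64²) = 1/√0.5904 = 1.3014.
Time dilation: Δt = γ·Δτ = 1.3014 × 7.81 = 10.2 years.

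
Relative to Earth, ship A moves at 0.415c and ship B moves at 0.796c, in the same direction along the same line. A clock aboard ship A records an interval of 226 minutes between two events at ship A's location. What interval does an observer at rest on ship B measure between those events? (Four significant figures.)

Transform ship A's velocity into ship B's frame: (0.415 − 0.796)/(1 − 0.415·0.796) = −0.381/0.66966, so the relative speed is 0.56895c.
At |u| = 0.56895c, γ = (1 − 0.323704)^(−1/2) = 1.216.
The clock on ship A records proper time, so ship B measures Δt = γΔτ = 1.216 × 226 = 274.8 minutes.

274.8 minutes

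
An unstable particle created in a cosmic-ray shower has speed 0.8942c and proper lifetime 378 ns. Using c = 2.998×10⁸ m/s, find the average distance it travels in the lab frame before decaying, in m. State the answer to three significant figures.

226 m

Lorentz factor: γ = (1 − 0.79959364)^(−1/2) = 2.2338.
Lab-frame lifetime: Δt = γτ = 2.2338 × 378 ns = 844.38 ns.
Distance: d = vΔt = 0.8942 × 2.998×10⁸ m/s × 8.4438×10^-7 s = 226 m.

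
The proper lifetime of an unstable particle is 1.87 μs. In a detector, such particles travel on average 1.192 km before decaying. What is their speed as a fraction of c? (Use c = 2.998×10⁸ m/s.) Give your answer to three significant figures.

0.905c

d = βγcτ ⇒ βγ = d/(cτ) = 1192 m / (560.626 m) = 2.1262.
β = (βγ)/√(1+(βγ)²) = 2.1262/√5.52073 = 0.905.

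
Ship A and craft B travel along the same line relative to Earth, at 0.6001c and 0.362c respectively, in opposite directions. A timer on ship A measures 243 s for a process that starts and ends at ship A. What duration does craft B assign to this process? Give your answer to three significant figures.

The velocity of ship A relative to craft B is (0.6001 + 0.362)c / (1 + 0.6001×0.362) = 0.7904c; relative speed 0.7904c.
γ for this relative speed: γ = 1/√(1 − 0.624732) = 1.6324.
The clock on ship A records proper time, so craft B measures Δt = γΔτ = 1.6324 × 243 = 397 s.

397 s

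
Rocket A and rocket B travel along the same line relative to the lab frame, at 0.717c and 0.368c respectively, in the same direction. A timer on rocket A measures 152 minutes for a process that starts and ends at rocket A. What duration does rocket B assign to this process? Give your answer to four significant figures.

172.6 minutes

Transform rocket A's velocity into rocket B's frame: (0.717 − 0.368)/(1 − 0.717·0.368) = 0.349/0.736144, so the relative speed is 0.47409c.
At |u| = 0.47409c, γ = (1 − 0.224761)^(−1/2) = 1.1357.
Rocket A's interval is proper; time dilation gives Δt_B = γΔτ = 1.1357 × 152 minutes = 172.6 minutes.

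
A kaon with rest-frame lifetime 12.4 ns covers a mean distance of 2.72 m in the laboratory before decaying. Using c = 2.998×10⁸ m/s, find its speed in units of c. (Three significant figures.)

0.590c

Lab distance = (lab lifetime)·v = γτ·βc, so βγ = d/(cτ) = 2.720/(2.998×10⁸ × 1.240×10^-8) = 0.73167.
With βγ = 0.73167: γ² = 1 + (βγ)² = 1.535341, and β = (βγ)/γ = 0.73167/1.23909 = 0.590.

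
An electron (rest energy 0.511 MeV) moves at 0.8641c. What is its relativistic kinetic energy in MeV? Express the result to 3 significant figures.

γ = 1/√(1 − β²) = 1/√(1 − 0.74666881) = 1/√0.25333119 = 1/0.50332 = 1.98681.
Kinetic energy: K = (γ − 1)mc² = (1.98681 − 1) × 0.511 MeV = 0.98681 × 0.511 = 0.504 MeV.

0.504 MeV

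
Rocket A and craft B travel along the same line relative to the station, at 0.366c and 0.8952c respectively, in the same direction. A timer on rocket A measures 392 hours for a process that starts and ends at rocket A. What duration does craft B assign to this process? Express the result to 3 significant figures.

The velocity of rocket A relative to craft B is (0.366 − 0.8952)c / (1 − 0.366×0.8952) = −0.78708c; relative speed 0.78708c.
At |u| = 0.78708c, γ = (1 − 0.619495)^(−1/2) = 1.6211.
Rocket A's interval is proper; time dilation gives Δt_B = γΔτ = 1.6211 × 392 hours = 635 hours.

635 hours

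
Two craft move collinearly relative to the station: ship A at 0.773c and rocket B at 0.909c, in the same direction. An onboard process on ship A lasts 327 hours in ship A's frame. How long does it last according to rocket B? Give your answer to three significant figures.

368 hours

The velocity of ship A relative to rocket B is (0.773 − 0.909)c / (1 − 0.773×0.909) = −0.45738c; relative speed 0.45738c.
At |u| = 0.45738c, γ = (1 − 0.209196)^(−1/2) = 1.1245.
The clock on ship A records proper time, so rocket B measures Δt = γΔτ = 1.1245 × 327 = 368 hours.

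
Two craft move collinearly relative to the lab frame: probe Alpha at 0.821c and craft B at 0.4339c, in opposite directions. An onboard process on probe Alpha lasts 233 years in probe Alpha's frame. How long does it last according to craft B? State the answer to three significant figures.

The velocity of probe Alpha relative to craft B is (0.821 + 0.4339)c / (1 + 0.821×0.4339) = 0.92528c; relative speed 0.92528c.
γ for this relative speed: γ = 1/√(1 − 0.856143) = 2.6365.
The clock on probe Alpha records proper time, so craft B measures Δt = γΔτ = 2.6365 × 233 = 614 years.

614 years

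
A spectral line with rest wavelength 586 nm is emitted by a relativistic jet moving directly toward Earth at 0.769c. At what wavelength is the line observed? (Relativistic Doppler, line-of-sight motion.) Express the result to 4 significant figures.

Relativistic Doppler for wavelength: λ_obs = λ_src · √((1−β)/(1+β)).
With β = 0.769: factor = √(0.231/1.769) = 0.36136.
λ_obs = 586 × 0.36136 = 211.8 nm.

211.8 nm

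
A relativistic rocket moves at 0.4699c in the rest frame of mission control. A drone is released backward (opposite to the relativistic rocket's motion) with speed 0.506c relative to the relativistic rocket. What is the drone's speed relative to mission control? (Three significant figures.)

Relativistic velocity addition: u = (u' + v)/(1 + u'v/c²), with u' = −0.506c and v = 0.4699c.
Numerator: −0.506 + 0.4699 = −0.0361. Denominator: 1 + (−0.506)(0.4699) = 0.7622306.
u = −0.0361/0.7622306 = −0.047361, so the speed is 0.0474c.

0.0474c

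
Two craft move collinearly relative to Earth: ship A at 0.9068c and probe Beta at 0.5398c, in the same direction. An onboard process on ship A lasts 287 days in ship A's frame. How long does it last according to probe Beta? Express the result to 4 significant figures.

The velocity of ship A relative to probe Beta is (0.9068 − 0.5398)c / (1 − 0.9068×0.5398) = 0.71889c; relative speed 0.71889c.
At |u| = 0.71889c, γ = (1 − 0.516803)^(−1/2) = 1.4386.
The clock on ship A records proper time, so probe Beta measures Δt = γΔτ = 1.4386 × 287 = 412.9 days.

412.9 days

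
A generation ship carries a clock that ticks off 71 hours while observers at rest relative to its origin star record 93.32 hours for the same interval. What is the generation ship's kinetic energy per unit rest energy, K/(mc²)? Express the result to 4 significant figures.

0.3144

The time-dilation ratio gives γ = 93.32/71 = 1.31437.
Since K = (γ−1)mc², K/(mc²) = 1.31437 − 1 = 0.3144.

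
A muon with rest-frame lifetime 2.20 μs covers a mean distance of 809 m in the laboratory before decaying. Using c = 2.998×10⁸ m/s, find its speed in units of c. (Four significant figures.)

Lab distance = (lab lifetime)·v = γτ·βc, so βγ = d/(cτ) = 809.0/(2.998×10⁸ × 2.200×10^-6) = 1.2266.
With βγ = 1.2266: γ² = 1 + (βγ)² = 2.50455, and β = (βγ)/γ = 1.2266/1.58258 = 0.7751.

0.7751c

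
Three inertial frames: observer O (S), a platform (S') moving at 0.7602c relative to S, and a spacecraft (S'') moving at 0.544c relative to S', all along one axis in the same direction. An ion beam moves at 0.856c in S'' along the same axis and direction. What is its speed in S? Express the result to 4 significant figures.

Compose velocities in two stages. Stage 1 (into S'): u₁ = (0.856+0.544)/(1+0.856×0.544) = 0.9552.
Stage 2 (into S): u = (0.9552+0.7602)/(1+0.9552×0.7602) = 0.99378, so the speed is 0.9938c.

0.9938c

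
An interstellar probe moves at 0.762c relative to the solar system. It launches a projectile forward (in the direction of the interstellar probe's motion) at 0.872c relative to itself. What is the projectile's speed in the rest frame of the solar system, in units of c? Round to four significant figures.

0.9817c

In units of c, u = (u' + v)/(1 + u'v) with u' = 0.872 and v = 0.762.
Numerator: 0.872 + 0.762 = 1.634. Denominator: 1 + (0.872)(0.762) = 1.664464.
u = 1.634/1.664464 = 0.9817, so the speed is 0.9817c.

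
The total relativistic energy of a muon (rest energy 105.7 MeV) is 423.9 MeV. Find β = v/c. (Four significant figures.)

0.9684

Total energy E = γmc² gives γ = 423.9/105.7 = 4.0104.
Hence β = √(1 − 1/γ²) = √(1 − 0.0621763) = √0.9378237 = 0.9684.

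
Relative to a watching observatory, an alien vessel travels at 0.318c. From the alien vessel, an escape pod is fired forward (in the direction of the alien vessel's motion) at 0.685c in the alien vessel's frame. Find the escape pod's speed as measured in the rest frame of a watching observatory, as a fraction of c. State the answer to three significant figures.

0.824c

Relativistic velocity addition: u = (u' + v)/(1 + u'v/c²), with u' = 0.685c and v = 0.318c.
Numerator: 0.685 + 0.318 = 1.003. Denominator: 1 + (0.685)(0.318) = 1.21783.
u = 1.003/1.21783 = 0.8236, so the speed is 0.824c.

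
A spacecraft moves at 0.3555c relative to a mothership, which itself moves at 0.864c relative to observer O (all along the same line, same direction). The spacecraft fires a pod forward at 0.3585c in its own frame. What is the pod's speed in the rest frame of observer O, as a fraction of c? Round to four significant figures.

Apply u = (u'+v)/(1+u'v) twice. Pod in the mothership frame: (0.3585+0.3555)/(1+0.3585·0.3555) = 0.714/1.12744675 = 0.63329c.
That velocity, transformed to the rest frame of observer O: (0.63329+0.864)/(1+0.63329·0.864) = 1.49729/1.54716256 = 0.96777c.

0.9678c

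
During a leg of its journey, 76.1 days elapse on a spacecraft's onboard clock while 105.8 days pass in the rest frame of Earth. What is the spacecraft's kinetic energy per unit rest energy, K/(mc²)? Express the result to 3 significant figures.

From Δt = γΔτ: γ = 105.8/76.1 = 1.39028.
K/(mc²) = γ − 1 = 1.39028 − 1 = 0.390.

0.390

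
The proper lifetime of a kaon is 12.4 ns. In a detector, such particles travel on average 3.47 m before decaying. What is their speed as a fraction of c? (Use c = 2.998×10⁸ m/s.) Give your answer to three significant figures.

Let x = d/(cτ) = 3.470 m / (2.998×10⁸ m/s × 1.240×10^-8 s) = 0.93342. Since d = βγcτ, x = βγ = β/√(1−β²).
Solving: β² = x²/(1+x²) = 0.871273/1.871273 = 0.465604, so β = 0.682.

0.682c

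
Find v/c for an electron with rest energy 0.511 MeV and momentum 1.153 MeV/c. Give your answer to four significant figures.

βγ = pc/(mc²) = 1.153/0.511 = 2.2564.
Since γ² = 1 + (βγ)² = 6.09134, γ = √6.09134 = 2.46806, and β = (βγ)/γ = 2.2564/2.46806 = 0.9142.

0.9142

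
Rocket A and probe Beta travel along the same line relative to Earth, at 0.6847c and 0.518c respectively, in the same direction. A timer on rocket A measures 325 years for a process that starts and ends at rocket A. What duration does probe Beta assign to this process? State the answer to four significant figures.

336.4 years

The velocity of rocket A relative to probe Beta is (0.6847 − 0.518)c / (1 − 0.6847×0.518) = 0.25832c; relative speed 0.25832c.
γ for this relative speed: γ = 1/√(1 − 0.0667292) = 1.0351.
The clock on rocket A records proper time, so probe Beta measures Δt = γΔτ = 1.0351 × 325 = 336.4 years.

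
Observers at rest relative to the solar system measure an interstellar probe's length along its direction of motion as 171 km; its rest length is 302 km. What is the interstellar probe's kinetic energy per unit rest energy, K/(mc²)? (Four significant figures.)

From L = L₀/γ: γ = 302/171 = 1.76608.
Since K = (γ−1)mc², K/(mc²) = 1.76608 − 1 = 0.7661.

0.7661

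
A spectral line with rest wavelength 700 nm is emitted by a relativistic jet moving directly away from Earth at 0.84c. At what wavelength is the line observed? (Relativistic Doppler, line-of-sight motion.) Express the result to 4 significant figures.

2374 nm

Relativistic Doppler for wavelength: λ_obs = λ_src · √((1+β)/(1−β)).
With β = 0.84: factor = √(1.84/0.16) = 3.3912.
λ_obs = 700 × 3.3912 = 2374 nm.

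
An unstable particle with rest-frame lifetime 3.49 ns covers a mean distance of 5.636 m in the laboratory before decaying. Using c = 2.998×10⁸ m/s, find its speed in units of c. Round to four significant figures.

0.9832c

Let x = d/(cτ) = 5.636 m / (2.998×10⁸ m/s × 3.490×10^-9 s) = 5.3866. Since d = βγcτ, x = βγ = β/√(1−β²).
Solving: β² = x²/(1+x²) = 29.0155/30.0155 = 0.966684, so β = 0.9832.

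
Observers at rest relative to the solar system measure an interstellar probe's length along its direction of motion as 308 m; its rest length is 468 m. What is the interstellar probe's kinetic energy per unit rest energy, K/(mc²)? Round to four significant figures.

0.5195

From L = L₀/γ: γ = 468/308 = 1.51948.
Since K = (γ−1)mc², K/(mc²) = 1.51948 − 1 = 0.5195.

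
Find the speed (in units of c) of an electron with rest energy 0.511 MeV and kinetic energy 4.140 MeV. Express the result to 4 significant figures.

0.9939c

γ = 1 + K/(mc²) = 1 + 4.140/0.511 = 9.1018.
β = √(1 − 1/γ²) = √(1 − 0.0120711) = √0.9879289 = 0.9939.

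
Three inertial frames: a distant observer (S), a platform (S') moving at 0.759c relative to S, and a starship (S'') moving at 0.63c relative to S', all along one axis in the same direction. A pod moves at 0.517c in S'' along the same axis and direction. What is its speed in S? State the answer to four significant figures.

Apply u = (u'+v)/(1+u'v) twice. Pod in the platform frame: (0.517+0.63)/(1+0.517·0.63) = 1.147/1.32571 = 0.8652c.
That velocity, transformed to the rest frame of a distant observer: (0.8652+0.759)/(1+0.8652·0.759) = 1.6242/1.6566868 = 0.98039c.

0.9804c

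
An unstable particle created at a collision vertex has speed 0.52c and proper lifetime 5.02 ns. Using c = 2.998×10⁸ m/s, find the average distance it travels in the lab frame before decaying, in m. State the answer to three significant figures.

Lorentz factor: γ = (1 − 0.2704)^(−1/2) = 1.1707.
Lab-frame lifetime: Δt = γτ = 1.1707 × 5.02 ns = 5.8769 ns.
Distance: d = vΔt = 0.52 × 2.998×10⁸ m/s × 5.8769×10^-9 s = 0.916 m.

0.916 m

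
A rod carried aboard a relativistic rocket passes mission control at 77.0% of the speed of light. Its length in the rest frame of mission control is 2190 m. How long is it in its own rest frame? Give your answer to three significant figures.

3430 m

γ = 1/√(1 − β²) = 1/√(1 − 0.5929) = 1/√0.4071 = 1/0.638044 = 1.5673.
Proper length: L₀ = γ·L = 1.5673 × 2190 = 3430 m.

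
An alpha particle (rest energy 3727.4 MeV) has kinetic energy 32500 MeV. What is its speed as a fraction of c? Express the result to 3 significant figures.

0.995c

K = (γ−1)mc², so γ = 1 + 32500/3727.4 = 9.7192.
Then v/c = √(1 − γ⁻²) = √(1 − 0.0105862) = √0.9894138 = 0.995.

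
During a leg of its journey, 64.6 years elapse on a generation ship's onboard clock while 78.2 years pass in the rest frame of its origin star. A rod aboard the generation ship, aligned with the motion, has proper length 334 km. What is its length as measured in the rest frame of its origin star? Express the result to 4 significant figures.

275.9 km

γ = Δt/Δτ = 78.2/64.6 = 1.21053.
The rod contracts by the same γ: 334 km / 1.21053 = 275.9 km.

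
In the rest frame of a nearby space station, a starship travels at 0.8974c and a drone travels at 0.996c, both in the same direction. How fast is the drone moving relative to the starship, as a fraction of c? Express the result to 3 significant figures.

0.929c

Transform to the starship's frame: u' = (u − v)/(1 − uv/c²).
u' = (0.996 − 0.8974)/(1 − 0.996×0.8974) = 0.0986/0.1061896 = 0.92853.
Speed in the starship's frame: 0.929c (in the same direction).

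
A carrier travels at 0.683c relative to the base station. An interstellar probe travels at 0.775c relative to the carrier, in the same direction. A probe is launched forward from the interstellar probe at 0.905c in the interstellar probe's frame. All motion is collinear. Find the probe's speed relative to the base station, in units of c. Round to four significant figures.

Compose velocities in two stages. Stage 1 (into S'): u₁ = (0.905+0.775)/(1+0.905×0.775) = 0.98744.
Stage 2 (into S): u = (0.98744+0.683)/(1+0.98744×0.683) = 0.99762, so the speed is 0.9976c.

0.9976c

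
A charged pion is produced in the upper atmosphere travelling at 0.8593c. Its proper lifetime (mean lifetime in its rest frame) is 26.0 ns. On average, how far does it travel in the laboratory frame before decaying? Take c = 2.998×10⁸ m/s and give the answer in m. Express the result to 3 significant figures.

With β = 0.8593, γ = 1/√(1 − 0.8593²) = 1/√0.26160351 = 1.9551.
Lab-frame lifetime: Δt = γτ = 1.9551 × 26.0 ns = 50.833 ns.
Distance: d = vΔt = 0.8593 × 2.998×10⁸ m/s × 5.0833×10^-8 s = 13.1 m.

13.1 m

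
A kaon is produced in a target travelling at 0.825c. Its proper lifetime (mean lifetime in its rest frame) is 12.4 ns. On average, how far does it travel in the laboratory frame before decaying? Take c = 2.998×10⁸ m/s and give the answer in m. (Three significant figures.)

Lorentz factor: γ = (1 − 0.680625)^(−1/2) = 1.7695.
Lab-frame lifetime: Δt = γτ = 1.7695 × 12.4 ns = 21.942 ns.
Distance: d = vΔt = 0.825 × 2.998×10⁸ m/s × 2.1942×10^-8 s = 5.43 m.

5.43 m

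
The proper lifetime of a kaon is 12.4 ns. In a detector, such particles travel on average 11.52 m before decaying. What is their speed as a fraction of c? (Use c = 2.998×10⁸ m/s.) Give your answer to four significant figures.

0.9517c

Let x = d/(cτ) = 11.52 m / (2.998×10⁸ m/s × 1.240×10^-8 s) = 3.0988. Since d = βγcτ, x = βγ = β/√(1−β²).
Solving: β² = x²/(1+x²) = 9.60256/10.60256 = 0.905683, so β = 0.9517.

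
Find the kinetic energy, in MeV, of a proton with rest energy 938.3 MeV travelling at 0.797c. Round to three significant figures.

615 MeV

γ = 1/√(1 − β²) = 1/√(1 − 0.635209) = 1/√0.364791 = 1.65569.
Kinetic energy: K = (γ − 1)mc² = (1.65569 − 1) × 938.3 MeV = 0.65569 × 938.3 = 615 MeV.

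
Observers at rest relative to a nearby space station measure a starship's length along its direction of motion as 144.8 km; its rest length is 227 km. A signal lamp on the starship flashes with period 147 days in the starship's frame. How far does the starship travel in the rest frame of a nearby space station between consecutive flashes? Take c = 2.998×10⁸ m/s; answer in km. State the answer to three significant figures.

Length contraction gives γ = L₀/L = 227/144.8 = 1.56768.
β = √(1 − 1/γ²) = 0.77013. Lab-frame period = γτ = 1.56768×147 days = 230.45 days. Distance = βc × γτ = 0.77013 × 2.998×10⁸ m/s × 19910880 s = 4.5971×10^15 m = 4.60×10^12 km.

4.60×10^12 km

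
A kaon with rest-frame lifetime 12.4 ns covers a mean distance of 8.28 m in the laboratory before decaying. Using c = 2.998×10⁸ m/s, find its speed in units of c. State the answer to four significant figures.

0.9123c

d = βγcτ ⇒ βγ = d/(cτ) = 8.280 m / (3.71752 m) = 2.2273.
β = (βγ)/√(1+(βγ)²) = 2.2273/√5.96087 = 0.9123.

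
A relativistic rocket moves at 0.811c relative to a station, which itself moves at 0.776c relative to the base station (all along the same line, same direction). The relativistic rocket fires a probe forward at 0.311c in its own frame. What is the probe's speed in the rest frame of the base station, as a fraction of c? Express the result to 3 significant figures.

Compose velocities in two stages. Stage 1 (into S'): u₁ = (0.311+0.811)/(1+0.311×0.811) = 0.89601.
Stage 2 (into S): u = (0.89601+0.776)/(1+0.89601×0.776) = 0.98626, so the speed is 0.986c.

0.986c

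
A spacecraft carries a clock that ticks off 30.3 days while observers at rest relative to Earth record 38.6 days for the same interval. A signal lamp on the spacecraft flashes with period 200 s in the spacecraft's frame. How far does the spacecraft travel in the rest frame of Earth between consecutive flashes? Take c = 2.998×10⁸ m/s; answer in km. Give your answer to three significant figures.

4.73×10^7 km

γ = Δt/Δτ = 38.6/30.3 = 1.27393.
β = √(1 − 1/γ²) = 0.61953. Lab-frame period = γτ = 1.27393×200 s = 254.79 s. Distance = βc × γτ = 0.61953 × 2.998×10⁸ m/s × 254.79 s = 4.7323×10^10 m = 4.73×10^7 km.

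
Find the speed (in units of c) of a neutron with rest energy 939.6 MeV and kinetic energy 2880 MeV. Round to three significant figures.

0.969c

K = (γ−1)mc², so γ = 1 + 2880/939.6 = 4.0651.
Then v/c = √(1 − γ⁻²) = √(1 − 0.0605142) = √0.9394858 = 0.969.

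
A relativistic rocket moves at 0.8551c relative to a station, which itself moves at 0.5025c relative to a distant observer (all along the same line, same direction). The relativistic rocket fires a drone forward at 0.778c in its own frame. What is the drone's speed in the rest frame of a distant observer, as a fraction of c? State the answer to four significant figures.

First combine the drone and relativistic rocket (S''→S'): u₁ = (0.778 + 0.8551)/(1 + 0.778×0.8551) = 1.6331/1.6652678 = 0.98068.
Then combine with the station (S'→S): u = (0.98068 + 0.5025)/(1 + 0.98068×0.5025) = 1.48318/1.4927917 = 0.99356.

0.9936c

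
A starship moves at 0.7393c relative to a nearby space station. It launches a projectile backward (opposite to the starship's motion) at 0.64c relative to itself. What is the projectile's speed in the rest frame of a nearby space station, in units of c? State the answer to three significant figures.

In units of c, u = (u' + v)/(1 + u'v) with u' = −0.64 and v = 0.7393.
Numerator: −0.64 + 0.7393 = 0.0993. Denominator: 1 + (−0.64)(0.7393) = 0.526848.
u = 0.0993/0.526848 = 0.18848, so the speed is 0.188c.

0.188c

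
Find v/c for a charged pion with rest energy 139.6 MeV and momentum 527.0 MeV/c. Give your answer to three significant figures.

0.967

pc/(mc²) = 527.0/139.6 = 3.7751 = βγ = β/√(1−β²).
So β² = x²/(1 + x²) with x = 3.7751: x² = 14.2514, β² = 14.2514/15.2514 = 0.934432, β = 0.967.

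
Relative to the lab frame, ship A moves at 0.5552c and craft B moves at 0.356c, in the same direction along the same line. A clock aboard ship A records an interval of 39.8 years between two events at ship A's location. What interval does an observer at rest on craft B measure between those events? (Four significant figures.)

41.09 years

The velocity of ship A relative to craft B is (0.5552 − 0.356)c / (1 − 0.5552×0.356) = 0.24827c; relative speed 0.24827c.
γ for this relative speed: γ = 1/√(1 − 0.061638) = 1.0323.
The clock on ship A records proper time, so craft B measures Δt = γΔτ = 1.0323 × 39.8 = 41.09 years.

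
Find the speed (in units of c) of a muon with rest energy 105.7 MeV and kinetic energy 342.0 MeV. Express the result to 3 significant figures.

K = (γ−1)mc², so γ = 1 + 342.0/105.7 = 4.2356.
Then v/c = √(1 − γ⁻²) = √(1 − 0.0557404) = √0.9442596 = 0.972.

0.972c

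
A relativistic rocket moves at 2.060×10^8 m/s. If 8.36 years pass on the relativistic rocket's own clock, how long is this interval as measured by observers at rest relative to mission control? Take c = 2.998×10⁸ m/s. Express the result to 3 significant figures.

11.5 years

β = v/c = (2.060×10^8 m/s)/(2.998×10⁸ m/s) = 0.687125.
γ = 1/√(1 − β²) = 1/√(1 − 0.4721408) = 1/√0.5278592 = 1/0.726539 = 1.3764.
The onboard clock measures proper time, so the interval in the rest frame of mission control is dilated: Δt = γ·Δτ = 1.3764 × 8.36 years = 11.5 years.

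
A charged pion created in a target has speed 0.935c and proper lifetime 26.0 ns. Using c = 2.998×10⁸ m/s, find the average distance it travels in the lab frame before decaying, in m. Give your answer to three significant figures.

20.6 m

β² = 0.874225, so γ = 1/√0.125775 = 2.8197.
Lab-frame lifetime: Δt = γτ = 2.8197 × 26.0 ns = 73.312 ns.
Distance: d = vΔt = 0.935 × 2.998×10⁸ m/s × 7.3312×10^-8 s = 20.6 m.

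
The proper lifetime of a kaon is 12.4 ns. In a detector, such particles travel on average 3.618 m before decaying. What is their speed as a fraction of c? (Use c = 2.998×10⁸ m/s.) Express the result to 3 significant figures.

Let x = d/(cτ) = 3.618 m / (2.998×10⁸ m/s × 1.240×10^-8 s) = 0.97323. Since d = βγcτ, x = βγ = β/√(1−β²).
Solving: β² = x²/(1+x²) = 0.947177/1.947177 = 0.486436, so β = 0.697.

0.697c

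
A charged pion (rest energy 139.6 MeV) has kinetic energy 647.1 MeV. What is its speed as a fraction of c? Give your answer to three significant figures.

K = (γ−1)mc², so γ = 1 + 647.1/139.6 = 5.6354.
Then v/c = √(1 − γ⁻²) = √(1 − 0.0314884) = √0.9685116 = 0.984.

0.984c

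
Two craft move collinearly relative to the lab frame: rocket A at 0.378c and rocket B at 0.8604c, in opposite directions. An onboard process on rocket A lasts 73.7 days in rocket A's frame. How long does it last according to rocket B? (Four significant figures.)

The velocity of rocket A relative to rocket B is (0.378 + 0.8604)c / (1 + 0.378×0.8604) = 0.93448c; relative speed 0.93448c.
At |u| = 0.93448c, γ = (1 − 0.873253)^(−1/2) = 2.8089.
Rocket A's interval is proper; time dilation gives Δt_B = γΔτ = 2.8089 × 73.7 days = 207.0 days.

207.0 days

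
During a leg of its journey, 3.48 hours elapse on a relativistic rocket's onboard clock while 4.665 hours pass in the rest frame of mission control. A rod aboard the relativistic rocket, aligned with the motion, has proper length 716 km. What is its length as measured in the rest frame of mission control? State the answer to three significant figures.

From Δt = γΔτ: γ = 4.665/3.48 = 1.34052.
L = L₀/γ = 716/1.34052 = 534 km.

534 km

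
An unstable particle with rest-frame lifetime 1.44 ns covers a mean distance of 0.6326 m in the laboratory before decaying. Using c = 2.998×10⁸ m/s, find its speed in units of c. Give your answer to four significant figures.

0.8260c

Lab distance = (lab lifetime)·v = γτ·βc, so βγ = d/(cτ) = 0.6326/(2.998×10⁸ × 1.440×10^-9) = 1.4653.
With βγ = 1.4653: γ² = 1 + (βγ)² = 3.1471, and β = (βγ)/γ = 1.4653/1.77401 = 0.8260.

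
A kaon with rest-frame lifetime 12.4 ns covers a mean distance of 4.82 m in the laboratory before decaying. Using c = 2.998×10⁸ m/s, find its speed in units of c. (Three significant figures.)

Lab distance = (lab lifetime)·v = γτ·βc, so βγ = d/(cτ) = 4.820/(2.998×10⁸ × 1.240×10^-8) = 1.2966.
With βγ = 1.2966: γ² = 1 + (βγ)² = 2.68117, and β = (βγ)/γ = 1.2966/1.63743 = 0.792.

0.792c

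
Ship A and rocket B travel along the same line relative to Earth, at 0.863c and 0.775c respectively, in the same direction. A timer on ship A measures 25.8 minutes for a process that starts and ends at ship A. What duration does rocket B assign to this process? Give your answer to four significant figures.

Transform ship A's velocity into rocket B's frame: (0.863 − 0.775)/(1 − 0.863·0.775) = 0.088/0.331175, so the relative speed is 0.26572c.
γ for this relative speed: γ = 1/√(1 − 0.0706071) = 1.0373.
Ship A's interval is proper; time dilation gives Δt_B = γΔτ = 1.0373 × 25.8 minutes = 26.76 minutes.

26.76 minutes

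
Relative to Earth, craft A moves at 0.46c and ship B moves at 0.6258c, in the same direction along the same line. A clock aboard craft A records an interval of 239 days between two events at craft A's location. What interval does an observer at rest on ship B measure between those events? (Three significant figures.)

246 days

Speed of craft A in ship B's frame: u = (v_A − v_B)/(1 − v_A v_B/c²) = (0.46 − 0.6258)/(1 − 0.46×0.6258) = −0.1658/0.712132 = −0.23282; |u| = 0.23282c.
At |u| = 0.23282c, γ = (1 − 0.0542052)^(−1/2) = 1.0283.
Craft A's interval is proper; time dilation gives Δt_B = γΔτ = 1.0283 × 239 days = 246 days.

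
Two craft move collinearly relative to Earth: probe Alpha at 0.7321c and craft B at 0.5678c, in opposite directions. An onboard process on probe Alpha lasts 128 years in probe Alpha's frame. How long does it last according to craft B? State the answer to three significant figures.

Transform probe Alpha's velocity into craft B's frame: (0.7321 + 0.5678)/(1 + 0.7321·0.5678) = 1.2999/1.41568638, so the relative speed is 0.91821c.
γ for this relative speed: γ = 1/√(1 − 0.84311) = 2.5247.
The clock on probe Alpha records proper time, so craft B measures Δt = γΔτ = 2.5247 × 128 = 323 years.

323 years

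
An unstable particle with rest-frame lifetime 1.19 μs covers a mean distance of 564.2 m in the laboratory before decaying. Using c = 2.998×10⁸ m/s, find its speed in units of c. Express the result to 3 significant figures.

0.845c

Let x = d/(cτ) = 564.2 m / (2.998×10⁸ m/s × 1.190×10^-6 s) = 1.5814. Since d = βγcτ, x = βγ = β/√(1−β²).
Solving: β² = x²/(1+x²) = 2.50083/3.50083 = 0.714353, so β = 0.845.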